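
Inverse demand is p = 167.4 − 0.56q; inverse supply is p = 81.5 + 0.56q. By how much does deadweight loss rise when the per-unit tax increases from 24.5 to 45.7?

664.39

Competitive equilibrium: 167.4 − 0.56q = 81.5 + 0.56q → q* = 76.6964, p* = 124.45.
For a per-unit tax t: Δq = t/1.12, so DWL = ½·t·(t/1.12) = t²/2.24.
At t = 24.5: DWL = 267.969. At t = 45.7: DWL = 932.362.
Increase = 932.362 − 267.969 = 664.39.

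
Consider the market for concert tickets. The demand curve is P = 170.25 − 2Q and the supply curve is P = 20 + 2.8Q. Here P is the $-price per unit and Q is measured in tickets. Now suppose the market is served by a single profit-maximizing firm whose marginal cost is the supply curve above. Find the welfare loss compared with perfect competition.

Competitive equilibrium: 170.25 − 2Q = 20 + 2.8Q → Q* = 31.3021, P* = 107.6458.
Marginal revenue: MR = 170.25 − 4Q. Set MR = MC: 170.25 − 4Q = 20 + 2.8Q → Q_m = 22.0956.
Price P_m = 170.25 − 2·22.0956 = 126.0588; MC(Q_m) = 20 + 2.8·22.0956 = 81.8677.
Competitive Q* = 31.3021, so ΔQ = 9.2065; wedge = 126.0588 − 81.8677 = 44.1911.
Deadweight loss = ½ × 9.2065 × 44.1911 = $203.42.

$203.42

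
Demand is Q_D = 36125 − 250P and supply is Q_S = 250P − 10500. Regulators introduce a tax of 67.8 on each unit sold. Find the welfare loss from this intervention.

In inverse form: demand P = 144.5 − 0.004Q, supply P = 42 + 0.004Q.
Competitive equilibrium: 144.5 − 0.004Q = 42 + 0.004Q → Q* = 12812.5, P* = 93.25.
With the tax, the buyer price exceeds the seller price by 67.8: (144.5 − 0.004Q) − (42 + 0.004Q) = 67.8 → Q' = 4337.5.
ΔQ = 12812.5 − 4337.5 = 8475; the wedge equals the tax, 67.8.
Welfare loss = ½ × 8475 × 67.8 = 287302.50.

287302.50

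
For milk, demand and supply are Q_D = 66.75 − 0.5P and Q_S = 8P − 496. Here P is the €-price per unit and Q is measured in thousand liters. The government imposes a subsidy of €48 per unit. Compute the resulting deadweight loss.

In inverse form: demand P = 133.5 − 2Q, supply P = 62 + 0.125Q.
Competitive equilibrium: 133.5 − 2Q = 62 + 0.125Q → Q* = 33.6471, P* = 66.2059.
The subsidy lowers effective supply by 48: P = 14 + 0.125Q.
New quantity: 133.5 − 2Q = 14 + 0.125Q → Q' = 56.2353.
Overproduction ΔQ = 56.2353 − 33.6471 = 22.5882; wedge = subsidy = 48.
The triangle = ½ × 22.5882 × 48 = €542.12 thousand.

€542.12 thousand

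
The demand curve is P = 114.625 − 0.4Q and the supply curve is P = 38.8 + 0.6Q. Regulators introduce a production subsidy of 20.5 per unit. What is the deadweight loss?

210.125

Competitive equilibrium: 114.625 − 0.4Q = 38.8 + 0.6Q → Q* = 75.825, P* = 84.295.
The subsidy lowers effective supply by 20.5: P = 18.3 + 0.6Q.
New quantity: 114.625 − 0.4Q = 18.3 + 0.6Q → Q' = 96.325.
Overproduction ΔQ = 96.325 − 75.825 = 20.5; wedge = subsidy = 20.5.
Welfare loss = ½ × 20.5 × 20.5 = 210.125.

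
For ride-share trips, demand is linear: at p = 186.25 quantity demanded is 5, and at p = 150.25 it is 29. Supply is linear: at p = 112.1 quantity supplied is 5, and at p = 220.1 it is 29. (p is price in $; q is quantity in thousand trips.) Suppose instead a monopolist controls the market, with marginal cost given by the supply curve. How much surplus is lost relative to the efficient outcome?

$36.16 thousand

Demand slope = (150.25 − 186.25)/(29 − 5) = −1.5, so p = 193.75 − 1.5q.
Supply slope = (220.1 − 112.1)/(29 − 5) = 4.5, so p = 89.6 + 4.5q.
Competitive equilibrium: 193.75 − 1.5q = 89.6 + 4.5q → q* = 17.3583, p* = 167.7125.
Marginal revenue: MR = 193.75 − 3q. Set MR = MC: 193.75 − 3q = 89.6 + 4.5q → q_m = 13.8867.
Price p_m = 193.75 − 1.5·13.8867 = 172.92; MC(q_m) = 89.6 + 4.5·13.8867 = 152.0902.
Competitive q* = 17.3583, so Δq = 3.4716; wedge = 172.92 − 152.0902 = 20.8298.
Deadweight loss = ½ × 3.4716 × 20.8298 = $36.16 thousand.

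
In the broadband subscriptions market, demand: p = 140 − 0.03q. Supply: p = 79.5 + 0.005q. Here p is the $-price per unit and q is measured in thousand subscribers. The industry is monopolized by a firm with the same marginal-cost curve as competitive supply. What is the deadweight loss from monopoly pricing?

$11138.55 thousand

Competitive equilibrium: 140 − 0.03q = 79.5 + 0.005q → q* = 1728.571429, p* = 88.142857.
Marginal revenue: MR = 140 − 0.06q. Set MR = MC: 140 − 0.06q = 79.5 + 0.005q → q_m = 930.769231.
Price p_m = 140 − 0.03·930.769231 = 112.076923; MC(q_m) = 79.5 + 0.005·930.769231 = 84.153846.
Competitive q* = 1728.571429, so Δq = 797.802198; wedge = 112.076923 − 84.153846 = 27.923077.
Welfare loss = ½ × 797.802198 × 27.923077 = $11138.55 thousand.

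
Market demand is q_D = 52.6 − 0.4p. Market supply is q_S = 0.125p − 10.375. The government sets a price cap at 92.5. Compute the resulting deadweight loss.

In inverse form: demand p = 131.5 − 2.5q, supply p = 83 + 8q.
Competitive equilibrium: 131.5 − 2.5q = 83 + 8q → q* = 4.619, p* = 119.9524.
At the ceiling p = 92.5, quantity supplied = (92.5 − 83)/8 = 1.1875.
Willingness to pay at q' = 1.1875: 131.5 − 2.5·1.1875 = 128.5313.
Δq = 4.619 − 1.1875 = 3.4315; wedge = 128.5313 − 92.5 = 36.0313.
Welfare loss = ½ × 3.4315 × 36.0313 = 61.82.

61.82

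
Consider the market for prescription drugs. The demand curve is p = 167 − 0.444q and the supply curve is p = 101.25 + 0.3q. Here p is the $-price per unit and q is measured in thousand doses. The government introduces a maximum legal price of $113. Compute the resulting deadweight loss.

Competitive equilibrium: 167 − 0.444q = 101.25 + 0.3q → q* = 88.3737, p* = 127.7621.
At the ceiling p = 113, quantity supplied = (113 − 101.25)/0.3 = 39.1667.
Willingness to pay at q' = 39.1667: 167 − 0.444·39.1667 = 149.61.
Δq = 88.3737 − 39.1667 = 49.207; wedge = 149.61 − 113 = 36.61.
Welfare loss = ½ × 49.207 × 36.61 = $900.73 thousand.

$900.73 thousand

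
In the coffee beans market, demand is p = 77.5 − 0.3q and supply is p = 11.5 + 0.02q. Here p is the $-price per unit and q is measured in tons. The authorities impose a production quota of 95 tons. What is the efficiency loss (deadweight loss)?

$1980.25

Competitive equilibrium: 77.5 − 0.3q = 11.5 + 0.02q → q* = 206.25, p* = 15.625.
At q = 95: demand price = 77.5 − 0.3·95 = 49; supply price = 11.5 + 0.02·95 = 13.4.
Δq = 206.25 − 95 = 111.25; wedge = 49 − 13.4 = 35.6.
Welfare loss = ½ × 111.25 × 35.6 = $1980.25.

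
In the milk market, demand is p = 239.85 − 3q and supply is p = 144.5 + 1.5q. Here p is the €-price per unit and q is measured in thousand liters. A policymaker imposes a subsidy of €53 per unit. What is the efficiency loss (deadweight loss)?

Competitive equilibrium: 239.85 − 3q = 144.5 + 1.5q → q* = 21.1889, p* = 176.2833.
The subsidy lowers effective supply by 53: p = 91.5 + 1.5q.
New quantity: 239.85 − 3q = 91.5 + 1.5q → q' = 32.9667.
Overproduction Δq = 32.9667 − 21.1889 = 11.7778; wedge = subsidy = 53.
Welfare loss = ½ × 11.7778 × 53 = €312.11 thousand.

€312.11 thousand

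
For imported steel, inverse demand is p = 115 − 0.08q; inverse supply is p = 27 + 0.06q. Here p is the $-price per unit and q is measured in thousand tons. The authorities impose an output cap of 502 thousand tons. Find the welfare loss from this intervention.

$1121.42 thousand

Competitive equilibrium: 115 − 0.08q = 27 + 0.06q → q* = 628.5714, p* = 64.7143.
At q = 502: demand price = 115 − 0.08·502 = 74.84; supply price = 27 + 0.06·502 = 57.12.
Δq = 628.5714 − 502 = 126.5714; wedge = 74.84 − 57.12 = 17.72.
The triangle = ½ × 126.5714 × 17.72 = $1121.42 thousand.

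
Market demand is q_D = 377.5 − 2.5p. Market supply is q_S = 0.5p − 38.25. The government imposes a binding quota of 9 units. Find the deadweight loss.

In inverse form: demand p = 151 − 0.4q, supply p = 76.5 + 2q.
Competitive equilibrium: 151 − 0.4q = 76.5 + 2q → q* = 31.0417, p* = 138.5833.
At q = 9: demand price = 151 − 0.4·9 = 147.4; supply price = 76.5 + 2·9 = 94.5.
Δq = 31.0417 − 9 = 22.0417; wedge = 147.4 − 94.5 = 52.9.
The triangle = ½ × 22.0417 × 52.9 = 583.

583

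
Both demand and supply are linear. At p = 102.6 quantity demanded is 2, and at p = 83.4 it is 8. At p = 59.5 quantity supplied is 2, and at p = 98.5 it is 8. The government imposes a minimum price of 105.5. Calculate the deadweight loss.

Demand slope = (83.4 − 102.6)/(8 − 2) = −3.2, so p = 109 − 3.2q.
Supply slope = (98.5 − 59.5)/(8 − 2) = 6.5, so p = 46.5 + 6.5q.
Competitive equilibrium: 109 − 3.2q = 46.5 + 6.5q → q* = 6.4433, p* = 88.38144.
At the floor p = 105.5, quantity demanded = (109 − 105.5)/3.2 = 1.09375.
Sellers' marginal cost at q' = 1.09375: 46.5 + 6.5·1.09375 = 53.60938.
Δq = 6.4433 − 1.09375 = 5.34955; wedge = 105.5 − 53.60938 = 51.89062.
Deadweight loss = ½ × 5.34955 × 51.89062 = 138.80.

138.80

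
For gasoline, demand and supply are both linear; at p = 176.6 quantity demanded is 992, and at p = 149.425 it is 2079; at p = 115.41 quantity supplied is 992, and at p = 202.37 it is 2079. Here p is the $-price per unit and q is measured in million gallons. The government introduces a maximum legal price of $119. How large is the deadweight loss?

$15189.42 million

Demand slope = (149.425 − 176.6)/(2079 − 992) = −0.025, so p = 201.4 − 0.025q.
Supply slope = (202.37 − 115.41)/(2079 − 992) = 0.08, so p = 36.05 + 0.08q.
Competitive equilibrium: 201.4 − 0.025q = 36.05 + 0.08q → q* = 1574.7619, p* = 162.031.
At the ceiling p = 119, quantity supplied = (119 − 36.05)/0.08 = 1036.875.
Willingness to pay at q' = 1036.875: 201.4 − 0.025·1036.875 = 175.4781.
Δq = 1574.7619 − 1036.875 = 537.8869; wedge = 175.4781 − 119 = 56.4781.
DWL = ½ × 537.8869 × 56.4781 = $15189.42 million.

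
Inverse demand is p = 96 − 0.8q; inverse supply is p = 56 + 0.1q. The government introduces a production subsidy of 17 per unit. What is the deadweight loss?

160.56

Competitive equilibrium: 96 − 0.8q = 56 + 0.1q → q* = 44.4444, p* = 60.4444.
The subsidy lowers effective supply by 17: p = 39 + 0.1q.
New quantity: 96 − 0.8q = 39 + 0.1q → q' = 63.3333.
Overproduction Δq = 63.3333 − 44.4444 = 18.8889; wedge = subsidy = 17.
Welfare loss = ½ × 18.8889 × 17 = 160.56.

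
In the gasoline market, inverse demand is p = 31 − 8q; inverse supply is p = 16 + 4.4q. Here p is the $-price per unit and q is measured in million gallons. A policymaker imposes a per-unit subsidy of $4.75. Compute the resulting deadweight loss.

Competitive equilibrium: 31 − 8q = 16 + 4.4q → q* = 1.2097, p* = 21.3226.
The subsidy lowers effective supply by 4.75: p = 11.25 + 4.4q.
New quantity: 31 − 8q = 11.25 + 4.4q → q' = 1.5927.
Overproduction Δq = 1.5927 − 1.2097 = 0.383; wedge = subsidy = 4.75.
The triangle = ½ × 0.383 × 4.75 = $0.91 million.

$0.91 million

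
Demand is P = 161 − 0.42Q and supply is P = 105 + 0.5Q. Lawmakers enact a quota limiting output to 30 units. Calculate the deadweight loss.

Competitive equilibrium: 161 − 0.42Q = 105 + 0.5Q → Q* = 60.8696, P* = 135.4348.
At Q = 30: demand price = 161 − 0.42·30 = 148.4; supply price = 105 + 0.5·30 = 120.
ΔQ = 60.8696 − 30 = 30.8696; wedge = 148.4 − 120 = 28.4.
Welfare loss = ½ × 30.8696 × 28.4 = 438.35.

438.35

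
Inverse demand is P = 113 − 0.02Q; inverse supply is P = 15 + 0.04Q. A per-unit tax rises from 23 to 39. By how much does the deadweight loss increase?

8266.67

Competitive equilibrium: 113 − 0.02Q = 15 + 0.04Q → Q* = 1633.3333, P* = 80.3333.
For a per-unit tax t: ΔQ = t/0.06, so DWL = ½·t·(t/0.06) = t²/0.12.
At t = 23: DWL = 4408.333. At t = 39: DWL = 12675.
Increase = 12675 − 4408.333 = 8266.67.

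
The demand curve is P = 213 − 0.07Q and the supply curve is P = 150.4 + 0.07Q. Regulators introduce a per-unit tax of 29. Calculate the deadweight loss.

Competitive equilibrium: 213 − 0.07Q = 150.4 + 0.07Q → Q* = 447.1429, P* = 181.7.
With the tax, the buyer price exceeds the seller price by 29: (213 − 0.07Q) − (150.4 + 0.07Q) = 29 → Q' = 240.
ΔQ = 447.1429 − 240 = 207.1429; the wedge equals the tax, 29.
DWL = ½ × 207.1429 × 29 = 3003.57.

3003.57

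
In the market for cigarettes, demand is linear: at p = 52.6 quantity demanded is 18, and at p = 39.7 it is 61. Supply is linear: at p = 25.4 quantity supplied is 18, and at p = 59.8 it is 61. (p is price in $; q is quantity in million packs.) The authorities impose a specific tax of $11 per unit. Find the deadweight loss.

Demand slope = (39.7 − 52.6)/(61 − 18) = −0.3, so p = 58 − 0.3q.
Supply slope = (59.8 − 25.4)/(61 − 18) = 0.8, so p = 11 + 0.8q.
Competitive equilibrium: 58 − 0.3q = 11 + 0.8q → q* = 42.7273, p* = 45.1818.
With the tax, the buyer price exceeds the seller price by 11: (58 − 0.3q) − (11 + 0.8q) = 11 → q' = 32.7273.
Δq = 42.7273 − 32.7273 = 10; the wedge equals the tax, 11.
The triangle = ½ × 10 × 11 = $55 million.

$55 million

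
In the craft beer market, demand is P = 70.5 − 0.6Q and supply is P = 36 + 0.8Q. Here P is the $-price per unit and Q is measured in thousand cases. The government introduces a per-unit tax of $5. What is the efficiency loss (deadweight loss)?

$8.93 thousand

Competitive equilibrium: 70.5 − 0.6Q = 36 + 0.8Q → Q* = 24.6429, P* = 55.7143.
With the tax, the buyer price exceeds the seller price by 5: (70.5 − 0.6Q) − (36 + 0.8Q) = 5 → Q' = 21.0714.
ΔQ = 24.6429 − 21.0714 = 3.5715; the wedge equals the tax, 5.
Welfare loss = ½ × 3.5715 × 5 = $8.93 thousand.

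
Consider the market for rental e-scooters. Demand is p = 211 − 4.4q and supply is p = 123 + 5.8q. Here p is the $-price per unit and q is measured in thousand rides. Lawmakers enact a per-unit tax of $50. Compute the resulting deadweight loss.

$122.55 thousand

Competitive equilibrium: 211 − 4.4q = 123 + 5.8q → q* = 8.6275, p* = 173.0392.
With the tax, the buyer price exceeds the seller price by 50: (211 − 4.4q) − (123 + 5.8q) = 50 → q' = 3.7255.
Δq = 8.6275 − 3.7255 = 4.902; the wedge equals the tax, 50.
The triangle = ½ × 4.902 × 50 = $122.55 thousand.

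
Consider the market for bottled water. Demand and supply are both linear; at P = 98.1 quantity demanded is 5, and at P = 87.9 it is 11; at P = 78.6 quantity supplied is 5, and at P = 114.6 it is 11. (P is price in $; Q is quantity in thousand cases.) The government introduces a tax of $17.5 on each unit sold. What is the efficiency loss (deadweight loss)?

$19.89 thousand

Demand slope = (87.9 − 98.1)/(11 − 5) = −1.7, so P = 106.6 − 1.7Q.
Supply slope = (114.6 − 78.6)/(11 − 5) = 6, so P = 48.6 + 6Q.
Competitive equilibrium: 106.6 − 1.7Q = 48.6 + 6Q → Q* = 7.5325, P* = 93.7948.
With the tax, the buyer price exceeds the seller price by 17.5: (106.6 − 1.7Q) − (48.6 + 6Q) = 17.5 → Q' = 5.2597.
ΔQ = 7.5325 − 5.2597 = 2.2728; the wedge equals the tax, 17.5.
Welfare loss = ½ × 2.2728 × 17.5 = $19.89 thousand.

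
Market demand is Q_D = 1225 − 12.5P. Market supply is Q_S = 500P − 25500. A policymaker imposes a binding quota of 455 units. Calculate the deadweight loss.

In inverse form: demand P = 98 − 0.08Q, supply P = 51 + 0.002Q.
Competitive equilibrium: 98 − 0.08Q = 51 + 0.002Q → Q* = 573.1707, P* = 52.1463.
At Q = 455: demand price = 98 − 0.08·455 = 61.6; supply price = 51 + 0.002·455 = 51.91.
ΔQ = 573.1707 − 455 = 118.1707; wedge = 61.6 − 51.91 = 9.69.
The triangle = ½ × 118.1707 × 9.69 = 572.54.

572.54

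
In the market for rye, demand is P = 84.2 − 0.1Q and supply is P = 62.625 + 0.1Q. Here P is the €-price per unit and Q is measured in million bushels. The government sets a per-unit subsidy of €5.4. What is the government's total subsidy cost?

€728.325 million

Competitive equilibrium: 84.2 − 0.1Q = 62.625 + 0.1Q → Q* = 107.875, P* = 73.4125.
The subsidy lowers effective supply by 5.4: P = 57.225 + 0.1Q.
New quantity: 84.2 − 0.1Q = 57.225 + 0.1Q → Q' = 134.875.
Total subsidy cost = 5.4 × 134.875 = €728.325 million.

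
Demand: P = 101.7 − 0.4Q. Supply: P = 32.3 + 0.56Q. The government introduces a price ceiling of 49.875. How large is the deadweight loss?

803.25

Competitive equilibrium: 101.7 − 0.4Q = 32.3 + 0.56Q → Q* = 72.2917, P* = 72.7833.
At the ceiling P = 49.875, quantity supplied = (49.875 − 32.3)/0.56 = 31.3839.
Willingness to pay at Q' = 31.3839: 101.7 − 0.4·31.3839 = 89.1464.
ΔQ = 72.2917 − 31.3839 = 40.9078; wedge = 89.1464 − 49.875 = 39.2714.
Deadweight loss = ½ × 40.9078 × 39.2714 = 803.25.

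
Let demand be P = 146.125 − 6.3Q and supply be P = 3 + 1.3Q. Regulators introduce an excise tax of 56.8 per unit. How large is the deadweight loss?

212.25

Competitive equilibrium: 146.125 − 6.3Q = 3 + 1.3Q → Q* = 18.8322, P* = 27.4819.
With the tax, the buyer price exceeds the seller price by 56.8: (146.125 − 6.3Q) − (3 + 1.3Q) = 56.8 → Q' = 11.3586.
ΔQ = 18.8322 − 11.3586 = 7.4736; the wedge equals the tax, 56.8.
The triangle = ½ × 7.4736 × 56.8 = 212.25.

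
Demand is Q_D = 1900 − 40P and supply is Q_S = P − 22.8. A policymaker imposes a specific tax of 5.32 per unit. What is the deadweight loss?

In inverse form: demand P = 47.5 − 0.025Q, supply P = 22.8 + Q.
Competitive equilibrium: 47.5 − 0.025Q = 22.8 + Q → Q* = 24.0976, P* = 46.8976.
With the tax, the buyer price exceeds the seller price by 5.32: (47.5 − 0.025Q) − (22.8 + Q) = 5.32 → Q' = 18.9073.
ΔQ = 24.0976 − 18.9073 = 5.1903; the wedge equals the tax, 5.32.
DWL = ½ × 5.1903 × 5.32 = 13.81.

13.81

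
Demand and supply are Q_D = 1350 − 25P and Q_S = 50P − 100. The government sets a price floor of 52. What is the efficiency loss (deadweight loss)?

20008.33

In inverse form: demand P = 54 − 0.04Q, supply P = 2 + 0.02Q.
Competitive equilibrium: 54 − 0.04Q = 2 + 0.02Q → Q* = 866.6667, P* = 19.3333.
At the floor P = 52, quantity demanded = (54 − 52)/0.04 = 50.
Sellers' marginal cost at Q' = 50: 2 + 0.02·50 = 3.
ΔQ = 866.6667 − 50 = 816.6667; wedge = 52 − 3 = 49.
The triangle = ½ × 816.6667 × 49 = 20008.33.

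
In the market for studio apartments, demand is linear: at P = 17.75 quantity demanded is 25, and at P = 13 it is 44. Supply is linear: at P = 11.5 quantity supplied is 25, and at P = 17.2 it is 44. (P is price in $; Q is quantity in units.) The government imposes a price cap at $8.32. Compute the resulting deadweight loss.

$132.66

Demand slope = (13 − 17.75)/(44 − 25) = −0.25, so P = 24 − 0.25Q.
Supply slope = (17.2 − 11.5)/(44 − 25) = 0.3, so P = 4 + 0.3Q.
Competitive equilibrium: 24 − 0.25Q = 4 + 0.3Q → Q* = 36.3636, P* = 14.9091.
At the ceiling P = 8.32, quantity supplied = (8.32 − 4)/0.3 = 14.4.
Willingness to pay at Q' = 14.4: 24 − 0.25·14.4 = 20.4.
ΔQ = 36.3636 − 14.4 = 21.9636; wedge = 20.4 − 8.32 = 12.08.
Deadweight loss = ½ × 21.9636 × 12.08 = $132.66.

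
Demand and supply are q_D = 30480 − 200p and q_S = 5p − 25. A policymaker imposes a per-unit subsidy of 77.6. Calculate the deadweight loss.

In inverse form: demand p = 152.4 − 0.005q, supply p = 5 + 0.2q.
Competitive equilibrium: 152.4 − 0.005q = 5 + 0.2q → q* = 719.0244, p* = 148.8049.
The subsidy lowers effective supply by 77.6: p = 0.2q − 72.6.
New quantity: 152.4 − 0.005q = 0.2q − 72.6 → q' = 1097.561.
Overproduction Δq = 1097.561 − 719.0244 = 378.5366; wedge = subsidy = 77.6.
Deadweight loss = ½ × 378.5366 × 77.6 = 14687.22.

14687.22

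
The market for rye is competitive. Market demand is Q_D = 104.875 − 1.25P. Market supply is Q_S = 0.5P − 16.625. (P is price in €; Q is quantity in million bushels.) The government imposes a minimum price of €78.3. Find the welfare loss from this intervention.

€172.16 million

In inverse form: demand P = 83.9 − 0.8Q, supply P = 33.25 + 2Q.
Competitive equilibrium: 83.9 − 0.8Q = 33.25 + 2Q → Q* = 18.0893, P* = 69.4286.
At the floor P = 78.3, quantity demanded = (83.9 − 78.3)/0.8 = 7.
Sellers' marginal cost at Q' = 7: 33.25 + 2·7 = 47.25.
ΔQ = 18.0893 − 7 = 11.0893; wedge = 78.3 − 47.25 = 31.05.
Deadweight loss = ½ × 11.0893 × 31.05 = €172.16 million.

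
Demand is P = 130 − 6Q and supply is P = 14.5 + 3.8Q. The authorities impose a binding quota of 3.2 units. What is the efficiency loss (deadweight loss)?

361.201

Competitive equilibrium: 130 − 6Q = 14.5 + 3.8Q → Q* = 11.78571, P* = 59.28571.
At Q = 3.2: demand price = 130 − 6·3.2 = 110.8; supply price = 14.5 + 3.8·3.2 = 26.66.
ΔQ = 11.78571 − 3.2 = 8.58571; wedge = 110.8 − 26.66 = 84.14.
Deadweight loss = ½ × 8.58571 × 84.14 = 361.201.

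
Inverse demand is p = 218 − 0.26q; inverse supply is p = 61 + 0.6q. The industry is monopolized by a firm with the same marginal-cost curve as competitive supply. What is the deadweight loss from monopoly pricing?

Competitive equilibrium: 218 − 0.26q = 61 + 0.6q → q* = 182.5581, p* = 170.5349.
Marginal revenue: MR = 218 − 0.52q. Set MR = MC: 218 − 0.52q = 61 + 0.6q → q_m = 140.1786.
Price p_m = 218 − 0.26·140.1786 = 181.5536; MC(q_m) = 61 + 0.6·140.1786 = 145.1072.
Competitive q* = 182.5581, so Δq = 42.3795; wedge = 181.5536 − 145.1072 = 36.4464.
Welfare loss = ½ × 42.3795 × 36.4464 = 772.29.

772.29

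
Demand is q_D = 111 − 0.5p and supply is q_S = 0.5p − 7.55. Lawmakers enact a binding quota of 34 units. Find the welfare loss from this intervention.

In inverse form: demand p = 222 − 2q, supply p = 15.1 + 2q.
Competitive equilibrium: 222 − 2q = 15.1 + 2q → q* = 51.725, p* = 118.55.
At q = 34: demand price = 222 − 2·34 = 154; supply price = 15.1 + 2·34 = 83.1.
Δq = 51.725 − 34 = 17.725; wedge = 154 − 83.1 = 70.9.
Welfare loss = ½ × 17.725 × 70.9 = 628.35.

628.35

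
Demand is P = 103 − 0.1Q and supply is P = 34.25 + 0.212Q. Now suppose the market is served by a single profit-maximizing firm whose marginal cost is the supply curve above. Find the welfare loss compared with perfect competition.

446.24

Competitive equilibrium: 103 − 0.1Q = 34.25 + 0.212Q → Q* = 220.3526, P* = 80.9647.
Marginal revenue: MR = 103 − 0.2Q. Set MR = MC: 103 − 0.2Q = 34.25 + 0.212Q → Q_m = 166.8689.
Price P_m = 103 − 0.1·166.8689 = 86.3131; MC(Q_m) = 34.25 + 0.212·166.8689 = 69.6262.
Competitive Q* = 220.3526, so ΔQ = 53.4837; wedge = 86.3131 − 69.6262 = 16.6869.
DWL = ½ × 53.4837 × 16.6869 = 446.24.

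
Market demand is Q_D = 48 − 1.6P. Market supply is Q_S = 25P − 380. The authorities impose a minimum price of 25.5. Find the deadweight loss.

75.37

In inverse form: demand P = 30 − 0.625Q, supply P = 15.2 + 0.04Q.
Competitive equilibrium: 30 − 0.625Q = 15.2 + 0.04Q → Q* = 22.2556, P* = 16.0902.
At the floor P = 25.5, quantity demanded = (30 − 25.5)/0.625 = 7.2.
Sellers' marginal cost at Q' = 7.2: 15.2 + 0.04·7.2 = 15.488.
ΔQ = 22.2556 − 7.2 = 15.0556; wedge = 25.5 − 15.488 = 10.012.
Deadweight loss = ½ × 15.0556 × 10.012 = 75.37.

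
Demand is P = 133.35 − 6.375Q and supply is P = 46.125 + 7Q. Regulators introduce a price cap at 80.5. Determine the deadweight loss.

17.35

Competitive equilibrium: 133.35 − 6.375Q = 46.125 + 7Q → Q* = 6.5215, P* = 91.7755.
At the ceiling P = 80.5, quantity supplied = (80.5 − 46.125)/7 = 4.9107.
Willingness to pay at Q' = 4.9107: 133.35 − 6.375·4.9107 = 102.0443.
ΔQ = 6.5215 − 4.9107 = 1.6108; wedge = 102.0443 − 80.5 = 21.5443.
Deadweight loss = ½ × 1.6108 × 21.5443 = 17.35.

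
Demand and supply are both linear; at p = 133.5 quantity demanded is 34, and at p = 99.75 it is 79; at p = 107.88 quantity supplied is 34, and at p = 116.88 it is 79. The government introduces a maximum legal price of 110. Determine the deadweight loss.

Demand slope = (99.75 − 133.5)/(79 − 34) = −0.75, so p = 159 − 0.75q.
Supply slope = (116.88 − 107.88)/(79 − 34) = 0.2, so p = 101.08 + 0.2q.
Competitive equilibrium: 159 − 0.75q = 101.08 + 0.2q → q* = 60.9684, p* = 113.2737.
At the ceiling p = 110, quantity supplied = (110 − 101.08)/0.2 = 44.6.
Willingness to pay at q' = 44.6: 159 − 0.75·44.6 = 125.55.
Δq = 60.9684 − 44.6 = 16.3684; wedge = 125.55 − 110 = 15.55.
Welfare loss = ½ × 16.3684 × 15.55 = 127.26.

127.26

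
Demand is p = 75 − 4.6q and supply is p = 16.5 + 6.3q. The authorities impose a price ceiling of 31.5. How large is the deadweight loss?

48.59

Competitive equilibrium: 75 − 4.6q = 16.5 + 6.3q → q* = 5.367, p* = 50.3119.
At the ceiling p = 31.5, quantity supplied = (31.5 − 16.5)/6.3 = 2.381.
Willingness to pay at q' = 2.381: 75 − 4.6·2.381 = 64.0474.
Δq = 5.367 − 2.381 = 2.986; wedge = 64.0474 − 31.5 = 32.5474.
DWL = ½ × 2.986 × 32.5474 = 48.59.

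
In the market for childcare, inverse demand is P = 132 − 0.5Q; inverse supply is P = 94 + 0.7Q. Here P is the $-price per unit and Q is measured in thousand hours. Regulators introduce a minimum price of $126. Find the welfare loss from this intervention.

Competitive equilibrium: 132 − 0.5Q = 94 + 0.7Q → Q* = 31.6667, P* = 116.1667.
At the floor P = 126, quantity demanded = (132 − 126)/0.5 = 12.
Sellers' marginal cost at Q' = 12: 94 + 0.7·12 = 102.4.
ΔQ = 31.6667 − 12 = 19.6667; wedge = 126 − 102.4 = 23.6.
Welfare loss = ½ × 19.6667 × 23.6 = $232.07 thousand.

$232.07 thousand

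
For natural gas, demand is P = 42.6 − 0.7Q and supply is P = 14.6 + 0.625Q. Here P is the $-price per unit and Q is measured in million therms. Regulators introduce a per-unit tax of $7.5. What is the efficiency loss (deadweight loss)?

$21.23 million

Competitive equilibrium: 42.6 − 0.7Q = 14.6 + 0.625Q → Q* = 21.1321, P* = 27.8075.
With the tax, the buyer price exceeds the seller price by 7.5: (42.6 − 0.7Q) − (14.6 + 0.625Q) = 7.5 → Q' = 15.4717.
ΔQ = 21.1321 − 15.4717 = 5.6604; the wedge equals the tax, 7.5.
DWL = ½ × 5.6604 × 7.5 = $21.23 million.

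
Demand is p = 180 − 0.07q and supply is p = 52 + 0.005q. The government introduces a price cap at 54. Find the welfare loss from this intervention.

64026.67

Competitive equilibrium: 180 − 0.07q = 52 + 0.005q → q* = 1706.6667, p* = 60.5333.
At the ceiling p = 54, quantity supplied = (54 − 52)/0.005 = 400.
Willingness to pay at q' = 400: 180 − 0.07·400 = 152.
Δq = 1706.6667 − 400 = 1306.6667; wedge = 152 − 54 = 98.
Welfare loss = ½ × 1306.6667 × 98 = 64026.67.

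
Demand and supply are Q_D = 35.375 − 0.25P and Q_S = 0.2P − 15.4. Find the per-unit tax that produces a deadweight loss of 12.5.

In inverse form: demand P = 141.5 − 4Q, supply P = 77 + 5Q.
Competitive equilibrium: 141.5 − 4Q = 77 + 5Q → Q* = 7.1667, P* = 112.8333.
A tax t gives ΔQ = t/9 and wedge t, so DWL = t²/18.
t²/18 = 12.5 → t² = 225 → t = 15.

15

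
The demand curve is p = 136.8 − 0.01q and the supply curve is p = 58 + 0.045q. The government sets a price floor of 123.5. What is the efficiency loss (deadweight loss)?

290.20

Competitive equilibrium: 136.8 − 0.01q = 58 + 0.045q → q* = 1432.7273, p* = 122.4727.
At the floor p = 123.5, quantity demanded = (136.8 − 123.5)/0.01 = 1330.
Sellers' marginal cost at q' = 1330: 58 + 0.045·1330 = 117.85.
Δq = 1432.7273 − 1330 = 102.7273; wedge = 123.5 − 117.85 = 5.65.
Deadweight loss = ½ × 102.7273 × 5.65 = 290.20.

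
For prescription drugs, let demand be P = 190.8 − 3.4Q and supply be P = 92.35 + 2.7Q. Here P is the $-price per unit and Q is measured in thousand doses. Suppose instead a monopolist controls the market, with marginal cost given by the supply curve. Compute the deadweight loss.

Competitive equilibrium: 190.8 − 3.4Q = 92.35 + 2.7Q → Q* = 16.1393, P* = 135.9262.
Marginal revenue: MR = 190.8 − 6.8Q. Set MR = MC: 190.8 − 6.8Q = 92.35 + 2.7Q → Q_m = 10.3632.
Price P_m = 190.8 − 3.4·10.3632 = 155.5651; MC(Q_m) = 92.35 + 2.7·10.3632 = 120.3306.
Competitive Q* = 16.1393, so ΔQ = 5.7761; wedge = 155.5651 − 120.3306 = 35.2345.
Welfare loss = ½ × 5.7761 × 35.2345 = $101.76 thousand.

$101.76 thousand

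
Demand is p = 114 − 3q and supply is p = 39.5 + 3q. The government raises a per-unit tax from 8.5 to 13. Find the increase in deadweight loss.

8.06

Competitive equilibrium: 114 − 3q = 39.5 + 3q → q* = 12.4167, p* = 76.75.
For a per-unit tax t: Δq = t/6, so DWL = ½·t·(t/6) = t²/12.
At t = 8.5: DWL = 6.021. At t = 13: DWL = 14.083.
Increase = 14.083 − 6.021 = 8.06.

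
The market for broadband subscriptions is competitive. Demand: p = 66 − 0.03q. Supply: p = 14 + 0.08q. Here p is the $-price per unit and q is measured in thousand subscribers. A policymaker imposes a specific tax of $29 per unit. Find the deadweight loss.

Competitive equilibrium: 66 − 0.03q = 14 + 0.08q → q* = 472.7273, p* = 51.8182.
With the tax, the buyer price exceeds the seller price by 29: (66 − 0.03q) − (14 + 0.08q) = 29 → q' = 209.0909.
Δq = 472.7273 − 209.0909 = 263.6364; the wedge equals the tax, 29.
Deadweight loss = ½ × 263.6364 × 29 = $3822.73 thousand.

$3822.73 thousand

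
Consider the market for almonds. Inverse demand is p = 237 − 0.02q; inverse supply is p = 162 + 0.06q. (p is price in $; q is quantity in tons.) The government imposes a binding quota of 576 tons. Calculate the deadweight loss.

$5227.29

Competitive equilibrium: 237 − 0.02q = 162 + 0.06q → q* = 937.5, p* = 218.25.
At q = 576: demand price = 237 − 0.02·576 = 225.48; supply price = 162 + 0.06·576 = 196.56.
Δq = 937.5 − 576 = 361.5; wedge = 225.48 − 196.56 = 28.92.
Welfare loss = ½ × 361.5 × 28.92 = $5227.29.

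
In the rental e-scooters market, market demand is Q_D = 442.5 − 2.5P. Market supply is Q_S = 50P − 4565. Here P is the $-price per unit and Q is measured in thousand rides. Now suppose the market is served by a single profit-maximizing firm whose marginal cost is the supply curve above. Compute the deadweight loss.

In inverse form: demand P = 177 − 0.4Q, supply P = 91.3 + 0.02Q.
Competitive equilibrium: 177 − 0.4Q = 91.3 + 0.02Q → Q* = 204.0476, P* = 95.381.
Marginal revenue: MR = 177 − 0.8Q. Set MR = MC: 177 − 0.8Q = 91.3 + 0.02Q → Q_m = 104.5122.
Price P_m = 177 − 0.4·104.5122 = 135.1951; MC(Q_m) = 91.3 + 0.02·104.5122 = 93.3902.
Competitive Q* = 204.0476, so ΔQ = 99.5354; wedge = 135.1951 − 93.3902 = 41.8049.
Deadweight loss = ½ × 99.5354 × 41.8049 = $2080.53 thousand.

$2080.53 thousand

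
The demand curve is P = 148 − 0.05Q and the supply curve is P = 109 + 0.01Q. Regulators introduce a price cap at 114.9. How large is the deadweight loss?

108

Competitive equilibrium: 148 − 0.05Q = 109 + 0.01Q → Q* = 650, P* = 115.5.
At the ceiling P = 114.9, quantity supplied = (114.9 − 109)/0.01 = 590.
Willingness to pay at Q' = 590: 148 − 0.05·590 = 118.5.
ΔQ = 650 − 590 = 60; wedge = 118.5 − 114.9 = 3.6.
DWL = ½ × 60 × 3.6 = 108.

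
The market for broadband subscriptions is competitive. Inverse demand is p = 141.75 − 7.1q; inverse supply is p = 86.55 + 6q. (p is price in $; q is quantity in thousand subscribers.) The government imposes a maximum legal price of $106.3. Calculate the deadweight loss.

Competitive equilibrium: 141.75 − 7.1q = 86.55 + 6q → q* = 4.2137, p* = 111.8324.
At the ceiling p = 106.3, quantity supplied = (106.3 − 86.55)/6 = 3.2917.
Willingness to pay at q' = 3.2917: 141.75 − 7.1·3.2917 = 118.3789.
Δq = 4.2137 − 3.2917 = 0.922; wedge = 118.3789 − 106.3 = 12.0789.
The triangle = ½ × 0.922 × 12.0789 = $5.57 thousand.

$5.57 thousand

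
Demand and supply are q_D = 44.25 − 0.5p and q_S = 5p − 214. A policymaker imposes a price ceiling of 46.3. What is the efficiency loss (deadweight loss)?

In inverse form: demand p = 88.5 − 2q, supply p = 42.8 + 0.2q.
Competitive equilibrium: 88.5 − 2q = 42.8 + 0.2q → q* = 20.7727, p* = 46.9545.
At the ceiling p = 46.3, quantity supplied = (46.3 − 42.8)/0.2 = 17.5.
Willingness to pay at q' = 17.5: 88.5 − 2·17.5 = 53.5.
Δq = 20.7727 − 17.5 = 3.2727; wedge = 53.5 − 46.3 = 7.2.
The triangle = ½ × 3.2727 × 7.2 = 11.78.

11.78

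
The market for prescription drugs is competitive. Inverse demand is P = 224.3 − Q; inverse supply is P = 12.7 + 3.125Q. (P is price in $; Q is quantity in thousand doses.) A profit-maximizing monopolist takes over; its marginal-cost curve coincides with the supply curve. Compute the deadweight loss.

Competitive equilibrium: 224.3 − Q = 12.7 + 3.125Q → Q* = 51.297, P* = 173.003.
Marginal revenue: MR = 224.3 − 2Q. Set MR = MC: 224.3 − 2Q = 12.7 + 3.125Q → Q_m = 41.2878.
Price P_m = 224.3 − 1·41.2878 = 183.0122; MC(Q_m) = 12.7 + 3.125·41.2878 = 141.7244.
Competitive Q* = 51.297, so ΔQ = 10.0092; wedge = 183.0122 − 141.7244 = 41.2878.
DWL = ½ × 10.0092 × 41.2878 = $206.63 thousand.

$206.63 thousand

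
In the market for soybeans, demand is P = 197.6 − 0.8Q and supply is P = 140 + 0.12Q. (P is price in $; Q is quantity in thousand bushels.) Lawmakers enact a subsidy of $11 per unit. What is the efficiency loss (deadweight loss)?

$65.76 thousand

Competitive equilibrium: 197.6 − 0.8Q = 140 + 0.12Q → Q* = 62.6087, P* = 147.513.
The subsidy lowers effective supply by 11: P = 129 + 0.12Q.
New quantity: 197.6 − 0.8Q = 129 + 0.12Q → Q' = 74.5652.
Overproduction ΔQ = 74.5652 − 62.6087 = 11.9565; wedge = subsidy = 11.
Welfare loss = ½ × 11.9565 × 11 = $65.76 thousand.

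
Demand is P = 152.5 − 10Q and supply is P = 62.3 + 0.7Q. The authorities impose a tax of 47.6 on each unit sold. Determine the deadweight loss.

Competitive equilibrium: 152.5 − 10Q = 62.3 + 0.7Q → Q* = 8.4299, P* = 68.2009.
With the tax, the buyer price exceeds the seller price by 47.6: (152.5 − 10Q) − (62.3 + 0.7Q) = 47.6 → Q' = 3.9813.
ΔQ = 8.4299 − 3.9813 = 4.4486; the wedge equals the tax, 47.6.
Welfare loss = ½ × 4.4486 × 47.6 = 105.88.

105.88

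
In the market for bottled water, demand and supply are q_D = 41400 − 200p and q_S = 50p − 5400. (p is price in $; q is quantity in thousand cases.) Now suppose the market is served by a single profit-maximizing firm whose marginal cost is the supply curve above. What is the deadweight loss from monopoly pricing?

In inverse form: demand p = 207 − 0.005q, supply p = 108 + 0.02q.
Competitive equilibrium: 207 − 0.005q = 108 + 0.02q → q* = 3960, p* = 187.2.
Marginal revenue: MR = 207 − 0.01q. Set MR = MC: 207 − 0.01q = 108 + 0.02q → q_m = 3300.
Price p_m = 207 − 0.005·3300 = 190.5; MC(q_m) = 108 + 0.02·3300 = 174.
Competitive q* = 3960, so Δq = 660; wedge = 190.5 − 174 = 16.5.
Deadweight loss = ½ × 660 × 16.5 = $5445 thousand.

$5445 thousand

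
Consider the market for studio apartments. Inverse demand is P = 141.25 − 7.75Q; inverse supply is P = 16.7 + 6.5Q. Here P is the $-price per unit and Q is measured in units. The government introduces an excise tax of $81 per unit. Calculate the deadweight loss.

$230.21

Competitive equilibrium: 141.25 − 7.75Q = 16.7 + 6.5Q → Q* = 8.7404, P* = 73.5123.
With the tax, the buyer price exceeds the seller price by 81: (141.25 − 7.75Q) − (16.7 + 6.5Q) = 81 → Q' = 3.0561.
ΔQ = 8.7404 − 3.0561 = 5.6843; the wedge equals the tax, 81.
The triangle = ½ × 5.6843 × 81 = $230.21.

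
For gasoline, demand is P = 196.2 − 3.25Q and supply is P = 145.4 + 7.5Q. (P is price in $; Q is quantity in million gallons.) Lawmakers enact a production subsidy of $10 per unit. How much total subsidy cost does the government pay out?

$56.56 million

Competitive equilibrium: 196.2 − 3.25Q = 145.4 + 7.5Q → Q* = 4.7256, P* = 180.8419.
The subsidy lowers effective supply by 10: P = 135.4 + 7.5Q.
New quantity: 196.2 − 3.25Q = 135.4 + 7.5Q → Q' = 5.6558.
Total subsidy cost = 10 × 5.6558 = $56.56 million.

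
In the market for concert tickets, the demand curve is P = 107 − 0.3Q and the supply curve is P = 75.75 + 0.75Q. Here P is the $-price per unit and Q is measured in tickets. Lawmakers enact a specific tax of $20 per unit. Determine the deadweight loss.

$190.48

Competitive equilibrium: 107 − 0.3Q = 75.75 + 0.75Q → Q* = 29.7619, P* = 98.0714.
With the tax, the buyer price exceeds the seller price by 20: (107 − 0.3Q) − (75.75 + 0.75Q) = 20 → Q' = 10.7143.
ΔQ = 29.7619 − 10.7143 = 19.0476; the wedge equals the tax, 20.
The triangle = ½ × 19.0476 × 20 = $190.48.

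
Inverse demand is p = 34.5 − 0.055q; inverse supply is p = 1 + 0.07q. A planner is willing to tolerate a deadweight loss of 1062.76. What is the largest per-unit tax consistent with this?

16.3

Competitive equilibrium: 34.5 − 0.055q = 1 + 0.07q → q* = 268, p* = 19.76.
A tax t gives Δq = t/0.125 and wedge t, so DWL = t²/0.25.
t²/0.25 = 1062.76 → t² = 265.69 → t = 16.3.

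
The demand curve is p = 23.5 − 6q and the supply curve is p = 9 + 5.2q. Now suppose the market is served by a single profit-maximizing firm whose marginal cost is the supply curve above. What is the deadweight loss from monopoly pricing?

Competitive equilibrium: 23.5 − 6q = 9 + 5.2q → q* = 1.2946, p* = 15.7321.
Marginal revenue: MR = 23.5 − 12q. Set MR = MC: 23.5 − 12q = 9 + 5.2q → q_m = 0.843.
Price p_m = 23.5 − 6·0.843 = 18.442; MC(q_m) = 9 + 5.2·0.843 = 13.3836.
Competitive q* = 1.2946, so Δq = 0.4516; wedge = 18.442 − 13.3836 = 5.0584.
Welfare loss = ½ × 0.4516 × 5.0584 = 1.14.

1.14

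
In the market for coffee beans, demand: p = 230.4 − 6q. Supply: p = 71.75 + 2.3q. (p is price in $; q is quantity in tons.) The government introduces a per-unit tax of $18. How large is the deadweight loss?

$19.52

Competitive equilibrium: 230.4 − 6q = 71.75 + 2.3q → q* = 19.1145, p* = 115.7133.
With the tax, the buyer price exceeds the seller price by 18: (230.4 − 6q) − (71.75 + 2.3q) = 18 → q' = 16.9458.
Δq = 19.1145 − 16.9458 = 2.1687; the wedge equals the tax, 18.
Welfare loss = ½ × 2.1687 × 18 = $19.52.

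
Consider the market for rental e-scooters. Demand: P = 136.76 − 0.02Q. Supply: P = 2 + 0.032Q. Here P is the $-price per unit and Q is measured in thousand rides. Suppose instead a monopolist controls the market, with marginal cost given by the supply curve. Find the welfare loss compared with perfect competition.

$13473.60 thousand

Competitive equilibrium: 136.76 − 0.02Q = 2 + 0.032Q → Q* = 2591.53846, P* = 84.92923.
Marginal revenue: MR = 136.76 − 0.04Q. Set MR = MC: 136.76 − 0.04Q = 2 + 0.032Q → Q_m = 1871.66667.
Price P_m = 136.76 − 0.02·1871.66667 = 99.32667; MC(Q_m) = 2 + 0.032·1871.66667 = 61.89333.
Competitive Q* = 2591.53846, so ΔQ = 719.87179; wedge = 99.32667 − 61.89333 = 37.43334.
Welfare loss = ½ × 719.87179 × 37.43334 = $13473.60 thousand.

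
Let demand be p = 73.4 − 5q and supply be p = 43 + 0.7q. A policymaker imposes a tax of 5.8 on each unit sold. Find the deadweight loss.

2.95

Competitive equilibrium: 73.4 − 5q = 43 + 0.7q → q* = 5.3333, p* = 46.7333.
With the tax, the buyer price exceeds the seller price by 5.8: (73.4 − 5q) − (43 + 0.7q) = 5.8 → q' = 4.3158.
Δq = 5.3333 − 4.3158 = 1.0175; the wedge equals the tax, 5.8.
The triangle = ½ × 1.0175 × 5.8 = 2.95.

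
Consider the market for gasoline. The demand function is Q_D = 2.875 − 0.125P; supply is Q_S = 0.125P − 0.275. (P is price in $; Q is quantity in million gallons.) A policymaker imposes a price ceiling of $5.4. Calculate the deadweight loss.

In inverse form: demand P = 23 − 8Q, supply P = 2.2 + 8Q.
Competitive equilibrium: 23 − 8Q = 2.2 + 8Q → Q* = 1.3, P* = 12.6.
At the ceiling P = 5.4, quantity supplied = (5.4 − 2.2)/8 = 0.4.
Willingness to pay at Q' = 0.4: 23 − 8·0.4 = 19.8.
ΔQ = 1.3 − 0.4 = 0.9; wedge = 19.8 − 5.4 = 14.4.
Deadweight loss = ½ × 0.9 × 14.4 = $6.48 million.

$6.48 million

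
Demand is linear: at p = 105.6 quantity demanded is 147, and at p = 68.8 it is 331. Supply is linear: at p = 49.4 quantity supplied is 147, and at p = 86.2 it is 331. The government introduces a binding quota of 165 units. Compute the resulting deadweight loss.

3001.25

Demand slope = (68.8 − 105.6)/(331 − 147) = −0.2, so p = 135 − 0.2q.
Supply slope = (86.2 − 49.4)/(331 − 147) = 0.2, so p = 20 + 0.2q.
Competitive equilibrium: 135 − 0.2q = 20 + 0.2q → q* = 287.5, p* = 77.5.
At q = 165: demand price = 135 − 0.2·165 = 102; supply price = 20 + 0.2·165 = 53.
Δq = 287.5 − 165 = 122.5; wedge = 102 − 53 = 49.
DWL = ½ × 122.5 × 49 = 3001.25.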